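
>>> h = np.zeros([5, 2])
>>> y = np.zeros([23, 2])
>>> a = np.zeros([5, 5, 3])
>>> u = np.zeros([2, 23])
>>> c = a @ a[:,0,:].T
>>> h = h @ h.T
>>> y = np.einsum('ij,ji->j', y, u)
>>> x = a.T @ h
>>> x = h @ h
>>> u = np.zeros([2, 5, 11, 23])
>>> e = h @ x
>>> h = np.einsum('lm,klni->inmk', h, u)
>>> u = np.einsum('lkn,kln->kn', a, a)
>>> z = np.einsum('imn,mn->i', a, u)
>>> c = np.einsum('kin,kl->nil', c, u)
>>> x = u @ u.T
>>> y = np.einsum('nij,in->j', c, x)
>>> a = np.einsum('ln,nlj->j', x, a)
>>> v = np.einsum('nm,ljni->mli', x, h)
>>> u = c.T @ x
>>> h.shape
(23, 11, 5, 2)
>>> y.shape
(3,)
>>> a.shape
(3,)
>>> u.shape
(3, 5, 5)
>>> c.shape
(5, 5, 3)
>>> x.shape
(5, 5)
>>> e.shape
(5, 5)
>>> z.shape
(5,)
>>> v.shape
(5, 23, 2)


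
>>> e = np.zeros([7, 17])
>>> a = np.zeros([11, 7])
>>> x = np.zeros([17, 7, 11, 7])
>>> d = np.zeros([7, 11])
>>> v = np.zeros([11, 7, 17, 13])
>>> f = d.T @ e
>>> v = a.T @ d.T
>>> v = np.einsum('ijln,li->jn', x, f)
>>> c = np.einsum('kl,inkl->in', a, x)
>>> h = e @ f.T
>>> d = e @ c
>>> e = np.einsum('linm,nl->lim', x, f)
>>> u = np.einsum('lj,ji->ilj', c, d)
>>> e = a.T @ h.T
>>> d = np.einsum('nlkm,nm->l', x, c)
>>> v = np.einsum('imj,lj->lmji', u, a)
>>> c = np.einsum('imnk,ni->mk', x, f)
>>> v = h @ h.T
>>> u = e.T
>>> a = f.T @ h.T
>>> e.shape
(7, 7)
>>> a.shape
(17, 7)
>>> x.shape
(17, 7, 11, 7)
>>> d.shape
(7,)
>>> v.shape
(7, 7)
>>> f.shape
(11, 17)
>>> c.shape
(7, 7)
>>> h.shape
(7, 11)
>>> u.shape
(7, 7)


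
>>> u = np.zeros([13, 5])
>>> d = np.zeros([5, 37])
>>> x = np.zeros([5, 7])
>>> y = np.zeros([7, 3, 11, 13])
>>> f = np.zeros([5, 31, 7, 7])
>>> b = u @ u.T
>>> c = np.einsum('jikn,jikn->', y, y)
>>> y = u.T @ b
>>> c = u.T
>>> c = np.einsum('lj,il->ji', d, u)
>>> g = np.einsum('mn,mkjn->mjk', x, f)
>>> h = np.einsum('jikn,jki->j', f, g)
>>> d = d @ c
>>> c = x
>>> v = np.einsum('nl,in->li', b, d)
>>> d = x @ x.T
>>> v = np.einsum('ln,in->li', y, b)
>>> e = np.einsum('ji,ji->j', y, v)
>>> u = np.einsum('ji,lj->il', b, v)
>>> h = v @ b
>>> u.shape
(13, 5)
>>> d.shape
(5, 5)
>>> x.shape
(5, 7)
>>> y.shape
(5, 13)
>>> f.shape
(5, 31, 7, 7)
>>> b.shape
(13, 13)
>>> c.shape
(5, 7)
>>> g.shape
(5, 7, 31)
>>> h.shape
(5, 13)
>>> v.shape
(5, 13)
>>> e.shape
(5,)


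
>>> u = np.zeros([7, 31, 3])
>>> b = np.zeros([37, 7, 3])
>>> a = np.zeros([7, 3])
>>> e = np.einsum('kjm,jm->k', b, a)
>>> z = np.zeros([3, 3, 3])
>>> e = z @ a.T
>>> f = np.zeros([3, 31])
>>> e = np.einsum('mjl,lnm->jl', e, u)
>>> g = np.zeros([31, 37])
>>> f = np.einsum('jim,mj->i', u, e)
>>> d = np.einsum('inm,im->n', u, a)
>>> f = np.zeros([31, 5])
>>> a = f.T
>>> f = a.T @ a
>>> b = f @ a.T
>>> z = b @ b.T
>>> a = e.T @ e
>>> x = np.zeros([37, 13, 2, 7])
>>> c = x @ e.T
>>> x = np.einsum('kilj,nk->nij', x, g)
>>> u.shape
(7, 31, 3)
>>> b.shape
(31, 5)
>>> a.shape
(7, 7)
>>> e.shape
(3, 7)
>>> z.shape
(31, 31)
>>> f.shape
(31, 31)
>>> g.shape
(31, 37)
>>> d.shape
(31,)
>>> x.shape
(31, 13, 7)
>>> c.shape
(37, 13, 2, 3)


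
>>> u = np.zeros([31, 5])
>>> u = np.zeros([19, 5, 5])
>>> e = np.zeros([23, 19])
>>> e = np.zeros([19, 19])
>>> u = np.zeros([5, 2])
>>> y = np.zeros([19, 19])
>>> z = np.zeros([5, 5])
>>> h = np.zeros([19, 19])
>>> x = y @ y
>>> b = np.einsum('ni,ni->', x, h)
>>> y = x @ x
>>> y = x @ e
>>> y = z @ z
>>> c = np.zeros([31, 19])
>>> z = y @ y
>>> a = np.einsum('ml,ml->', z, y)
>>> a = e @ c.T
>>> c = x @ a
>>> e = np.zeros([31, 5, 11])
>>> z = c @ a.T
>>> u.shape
(5, 2)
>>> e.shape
(31, 5, 11)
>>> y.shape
(5, 5)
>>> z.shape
(19, 19)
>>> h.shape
(19, 19)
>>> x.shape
(19, 19)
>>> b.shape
()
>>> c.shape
(19, 31)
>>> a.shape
(19, 31)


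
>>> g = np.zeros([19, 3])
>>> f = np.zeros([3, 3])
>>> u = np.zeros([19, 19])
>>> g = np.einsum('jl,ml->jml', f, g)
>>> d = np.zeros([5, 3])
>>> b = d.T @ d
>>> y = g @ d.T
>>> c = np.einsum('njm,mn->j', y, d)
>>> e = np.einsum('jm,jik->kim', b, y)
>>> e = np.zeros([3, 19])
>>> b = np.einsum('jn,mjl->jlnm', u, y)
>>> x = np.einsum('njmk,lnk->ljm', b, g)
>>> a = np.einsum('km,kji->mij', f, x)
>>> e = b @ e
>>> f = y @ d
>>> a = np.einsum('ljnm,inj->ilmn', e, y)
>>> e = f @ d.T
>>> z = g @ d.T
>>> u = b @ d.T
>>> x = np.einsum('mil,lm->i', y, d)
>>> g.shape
(3, 19, 3)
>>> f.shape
(3, 19, 3)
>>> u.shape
(19, 5, 19, 5)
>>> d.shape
(5, 3)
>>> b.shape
(19, 5, 19, 3)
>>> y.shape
(3, 19, 5)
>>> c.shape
(19,)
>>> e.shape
(3, 19, 5)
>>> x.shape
(19,)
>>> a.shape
(3, 19, 19, 19)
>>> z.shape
(3, 19, 5)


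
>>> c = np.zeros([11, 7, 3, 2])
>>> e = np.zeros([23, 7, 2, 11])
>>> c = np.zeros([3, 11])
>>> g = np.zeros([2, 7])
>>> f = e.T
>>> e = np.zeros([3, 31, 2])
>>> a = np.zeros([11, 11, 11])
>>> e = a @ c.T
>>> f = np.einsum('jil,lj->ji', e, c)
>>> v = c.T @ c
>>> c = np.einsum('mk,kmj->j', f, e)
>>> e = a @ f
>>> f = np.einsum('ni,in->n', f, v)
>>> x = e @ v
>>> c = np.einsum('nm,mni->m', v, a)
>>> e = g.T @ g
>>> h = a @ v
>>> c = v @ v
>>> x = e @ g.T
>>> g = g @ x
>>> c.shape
(11, 11)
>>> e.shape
(7, 7)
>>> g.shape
(2, 2)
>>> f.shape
(11,)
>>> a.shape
(11, 11, 11)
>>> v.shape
(11, 11)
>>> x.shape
(7, 2)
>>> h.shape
(11, 11, 11)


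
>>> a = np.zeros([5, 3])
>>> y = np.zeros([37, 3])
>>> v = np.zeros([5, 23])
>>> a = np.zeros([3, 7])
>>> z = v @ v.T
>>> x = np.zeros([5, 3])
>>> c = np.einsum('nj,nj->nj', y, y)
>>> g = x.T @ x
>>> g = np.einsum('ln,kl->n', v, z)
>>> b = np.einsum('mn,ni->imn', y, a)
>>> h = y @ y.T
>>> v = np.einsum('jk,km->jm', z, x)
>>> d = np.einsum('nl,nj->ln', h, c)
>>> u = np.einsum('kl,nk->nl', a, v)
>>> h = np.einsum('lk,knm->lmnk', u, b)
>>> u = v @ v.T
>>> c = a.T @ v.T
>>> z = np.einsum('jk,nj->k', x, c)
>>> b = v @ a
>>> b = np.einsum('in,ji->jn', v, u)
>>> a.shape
(3, 7)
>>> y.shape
(37, 3)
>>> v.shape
(5, 3)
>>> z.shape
(3,)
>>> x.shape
(5, 3)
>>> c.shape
(7, 5)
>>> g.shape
(23,)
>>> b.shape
(5, 3)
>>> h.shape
(5, 3, 37, 7)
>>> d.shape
(37, 37)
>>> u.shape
(5, 5)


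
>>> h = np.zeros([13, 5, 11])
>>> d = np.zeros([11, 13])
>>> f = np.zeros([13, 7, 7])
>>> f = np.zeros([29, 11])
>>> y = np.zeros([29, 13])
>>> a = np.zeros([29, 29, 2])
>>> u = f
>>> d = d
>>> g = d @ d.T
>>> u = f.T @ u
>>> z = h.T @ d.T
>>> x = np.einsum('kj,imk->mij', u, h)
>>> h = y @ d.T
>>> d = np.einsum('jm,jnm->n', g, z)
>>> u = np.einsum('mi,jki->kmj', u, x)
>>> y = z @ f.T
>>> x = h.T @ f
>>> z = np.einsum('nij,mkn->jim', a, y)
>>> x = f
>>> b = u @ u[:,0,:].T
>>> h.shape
(29, 11)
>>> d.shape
(5,)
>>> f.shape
(29, 11)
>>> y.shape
(11, 5, 29)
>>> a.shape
(29, 29, 2)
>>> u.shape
(13, 11, 5)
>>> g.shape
(11, 11)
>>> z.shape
(2, 29, 11)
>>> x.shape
(29, 11)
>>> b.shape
(13, 11, 13)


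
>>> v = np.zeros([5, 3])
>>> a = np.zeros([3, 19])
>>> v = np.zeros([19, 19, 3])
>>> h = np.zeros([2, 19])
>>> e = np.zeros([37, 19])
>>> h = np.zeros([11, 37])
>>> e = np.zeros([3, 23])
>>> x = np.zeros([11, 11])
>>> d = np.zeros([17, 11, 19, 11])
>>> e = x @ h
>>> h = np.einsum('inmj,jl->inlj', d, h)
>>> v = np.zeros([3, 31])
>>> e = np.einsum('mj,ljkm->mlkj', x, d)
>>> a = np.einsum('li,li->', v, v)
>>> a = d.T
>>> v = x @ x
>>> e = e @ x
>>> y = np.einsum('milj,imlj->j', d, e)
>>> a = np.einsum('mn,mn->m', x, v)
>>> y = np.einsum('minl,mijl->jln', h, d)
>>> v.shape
(11, 11)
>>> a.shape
(11,)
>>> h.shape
(17, 11, 37, 11)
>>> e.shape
(11, 17, 19, 11)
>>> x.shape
(11, 11)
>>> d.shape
(17, 11, 19, 11)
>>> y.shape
(19, 11, 37)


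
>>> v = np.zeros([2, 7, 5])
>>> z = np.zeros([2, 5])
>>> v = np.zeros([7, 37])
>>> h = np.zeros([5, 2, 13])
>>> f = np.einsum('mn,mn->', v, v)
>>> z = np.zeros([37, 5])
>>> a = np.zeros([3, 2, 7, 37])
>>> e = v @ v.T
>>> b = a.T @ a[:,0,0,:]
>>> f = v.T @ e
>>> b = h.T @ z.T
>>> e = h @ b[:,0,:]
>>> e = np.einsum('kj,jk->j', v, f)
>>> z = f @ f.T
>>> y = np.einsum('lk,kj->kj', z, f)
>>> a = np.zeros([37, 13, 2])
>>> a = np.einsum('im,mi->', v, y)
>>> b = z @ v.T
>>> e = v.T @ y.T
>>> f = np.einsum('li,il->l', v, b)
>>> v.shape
(7, 37)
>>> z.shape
(37, 37)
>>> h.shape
(5, 2, 13)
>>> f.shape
(7,)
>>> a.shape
()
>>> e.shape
(37, 37)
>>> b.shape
(37, 7)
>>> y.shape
(37, 7)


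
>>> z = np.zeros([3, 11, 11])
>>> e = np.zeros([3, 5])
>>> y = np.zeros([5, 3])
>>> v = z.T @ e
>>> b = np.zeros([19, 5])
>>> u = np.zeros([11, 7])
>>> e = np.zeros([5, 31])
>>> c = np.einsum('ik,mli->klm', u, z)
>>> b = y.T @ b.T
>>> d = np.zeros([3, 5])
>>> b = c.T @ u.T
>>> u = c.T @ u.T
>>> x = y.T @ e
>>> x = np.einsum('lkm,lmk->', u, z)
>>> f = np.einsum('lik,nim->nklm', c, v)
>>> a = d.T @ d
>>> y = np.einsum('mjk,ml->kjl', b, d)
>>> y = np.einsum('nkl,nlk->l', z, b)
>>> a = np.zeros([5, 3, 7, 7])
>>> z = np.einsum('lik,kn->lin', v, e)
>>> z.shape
(11, 11, 31)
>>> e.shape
(5, 31)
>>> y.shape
(11,)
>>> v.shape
(11, 11, 5)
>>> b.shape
(3, 11, 11)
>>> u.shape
(3, 11, 11)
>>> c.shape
(7, 11, 3)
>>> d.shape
(3, 5)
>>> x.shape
()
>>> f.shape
(11, 3, 7, 5)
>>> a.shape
(5, 3, 7, 7)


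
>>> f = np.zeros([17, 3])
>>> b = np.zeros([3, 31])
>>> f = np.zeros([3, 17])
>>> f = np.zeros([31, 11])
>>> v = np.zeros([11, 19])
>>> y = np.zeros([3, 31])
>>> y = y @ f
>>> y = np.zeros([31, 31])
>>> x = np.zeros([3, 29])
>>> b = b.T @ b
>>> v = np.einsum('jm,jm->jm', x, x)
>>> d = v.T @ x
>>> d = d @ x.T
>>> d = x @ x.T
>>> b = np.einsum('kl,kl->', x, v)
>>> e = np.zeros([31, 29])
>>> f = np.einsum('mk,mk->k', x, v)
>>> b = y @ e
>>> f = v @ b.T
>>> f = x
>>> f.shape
(3, 29)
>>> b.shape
(31, 29)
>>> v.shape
(3, 29)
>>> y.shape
(31, 31)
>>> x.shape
(3, 29)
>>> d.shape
(3, 3)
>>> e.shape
(31, 29)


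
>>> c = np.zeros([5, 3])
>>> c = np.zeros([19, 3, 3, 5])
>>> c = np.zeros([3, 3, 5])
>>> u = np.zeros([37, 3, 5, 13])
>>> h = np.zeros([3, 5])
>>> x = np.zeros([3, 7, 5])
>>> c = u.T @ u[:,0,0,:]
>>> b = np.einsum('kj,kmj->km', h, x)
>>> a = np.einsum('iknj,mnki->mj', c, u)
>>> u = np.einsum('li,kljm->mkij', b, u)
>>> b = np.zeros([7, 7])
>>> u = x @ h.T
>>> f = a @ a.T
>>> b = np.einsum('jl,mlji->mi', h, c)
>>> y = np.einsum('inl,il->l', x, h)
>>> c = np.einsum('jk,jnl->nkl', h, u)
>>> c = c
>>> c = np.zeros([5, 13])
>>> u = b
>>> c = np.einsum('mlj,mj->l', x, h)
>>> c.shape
(7,)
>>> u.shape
(13, 13)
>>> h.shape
(3, 5)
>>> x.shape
(3, 7, 5)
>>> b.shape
(13, 13)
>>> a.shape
(37, 13)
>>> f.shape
(37, 37)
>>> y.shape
(5,)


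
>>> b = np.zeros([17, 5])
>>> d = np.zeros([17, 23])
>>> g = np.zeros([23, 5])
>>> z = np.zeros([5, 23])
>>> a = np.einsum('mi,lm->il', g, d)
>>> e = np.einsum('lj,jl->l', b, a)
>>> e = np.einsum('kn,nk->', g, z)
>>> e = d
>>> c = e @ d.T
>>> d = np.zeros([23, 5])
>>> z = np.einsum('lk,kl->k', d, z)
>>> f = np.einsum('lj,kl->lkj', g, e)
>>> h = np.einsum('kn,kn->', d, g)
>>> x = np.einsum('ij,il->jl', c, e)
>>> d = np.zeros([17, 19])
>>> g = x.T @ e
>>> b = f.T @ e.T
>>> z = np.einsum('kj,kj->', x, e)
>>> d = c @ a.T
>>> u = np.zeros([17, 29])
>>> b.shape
(5, 17, 17)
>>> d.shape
(17, 5)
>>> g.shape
(23, 23)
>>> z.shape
()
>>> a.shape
(5, 17)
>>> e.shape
(17, 23)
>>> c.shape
(17, 17)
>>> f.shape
(23, 17, 5)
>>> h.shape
()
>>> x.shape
(17, 23)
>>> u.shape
(17, 29)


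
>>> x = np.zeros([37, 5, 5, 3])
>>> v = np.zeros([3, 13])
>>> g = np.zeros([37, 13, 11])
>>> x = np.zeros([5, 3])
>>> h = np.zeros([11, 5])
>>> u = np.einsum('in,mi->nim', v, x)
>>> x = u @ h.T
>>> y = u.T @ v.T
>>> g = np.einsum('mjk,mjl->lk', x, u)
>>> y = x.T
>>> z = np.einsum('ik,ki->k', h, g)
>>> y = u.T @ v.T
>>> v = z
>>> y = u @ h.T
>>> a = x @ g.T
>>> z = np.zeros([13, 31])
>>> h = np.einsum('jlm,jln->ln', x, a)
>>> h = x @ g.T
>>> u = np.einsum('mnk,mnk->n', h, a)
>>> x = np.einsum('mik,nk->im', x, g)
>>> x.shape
(3, 13)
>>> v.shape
(5,)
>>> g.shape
(5, 11)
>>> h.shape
(13, 3, 5)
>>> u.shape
(3,)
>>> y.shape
(13, 3, 11)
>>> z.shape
(13, 31)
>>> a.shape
(13, 3, 5)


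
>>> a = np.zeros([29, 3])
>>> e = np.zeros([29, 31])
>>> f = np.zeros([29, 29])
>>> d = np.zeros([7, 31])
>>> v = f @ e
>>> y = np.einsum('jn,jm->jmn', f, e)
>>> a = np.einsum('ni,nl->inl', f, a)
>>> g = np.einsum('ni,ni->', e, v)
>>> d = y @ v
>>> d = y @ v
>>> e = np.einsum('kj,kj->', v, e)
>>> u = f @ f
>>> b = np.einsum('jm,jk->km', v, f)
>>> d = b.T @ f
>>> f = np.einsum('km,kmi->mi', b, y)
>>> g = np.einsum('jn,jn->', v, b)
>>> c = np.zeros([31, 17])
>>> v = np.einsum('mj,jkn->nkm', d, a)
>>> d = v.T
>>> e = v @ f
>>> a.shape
(29, 29, 3)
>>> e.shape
(3, 29, 29)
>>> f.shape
(31, 29)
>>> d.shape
(31, 29, 3)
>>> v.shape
(3, 29, 31)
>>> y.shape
(29, 31, 29)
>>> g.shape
()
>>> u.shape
(29, 29)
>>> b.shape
(29, 31)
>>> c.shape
(31, 17)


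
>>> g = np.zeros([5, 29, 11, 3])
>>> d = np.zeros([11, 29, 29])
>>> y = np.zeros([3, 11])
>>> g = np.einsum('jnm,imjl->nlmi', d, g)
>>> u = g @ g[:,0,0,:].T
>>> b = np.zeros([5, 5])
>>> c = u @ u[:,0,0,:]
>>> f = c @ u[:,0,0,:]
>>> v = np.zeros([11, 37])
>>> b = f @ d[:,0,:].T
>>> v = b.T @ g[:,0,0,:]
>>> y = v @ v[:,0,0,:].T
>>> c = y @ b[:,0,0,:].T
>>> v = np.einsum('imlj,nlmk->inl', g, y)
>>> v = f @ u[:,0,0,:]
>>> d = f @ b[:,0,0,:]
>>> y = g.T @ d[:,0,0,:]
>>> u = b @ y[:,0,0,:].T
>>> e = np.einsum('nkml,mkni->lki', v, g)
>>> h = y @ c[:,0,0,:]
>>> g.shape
(29, 3, 29, 5)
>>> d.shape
(29, 3, 29, 11)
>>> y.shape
(5, 29, 3, 11)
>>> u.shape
(29, 3, 29, 5)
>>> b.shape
(29, 3, 29, 11)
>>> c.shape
(11, 29, 3, 29)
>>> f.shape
(29, 3, 29, 29)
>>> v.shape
(29, 3, 29, 29)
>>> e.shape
(29, 3, 5)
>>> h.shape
(5, 29, 3, 29)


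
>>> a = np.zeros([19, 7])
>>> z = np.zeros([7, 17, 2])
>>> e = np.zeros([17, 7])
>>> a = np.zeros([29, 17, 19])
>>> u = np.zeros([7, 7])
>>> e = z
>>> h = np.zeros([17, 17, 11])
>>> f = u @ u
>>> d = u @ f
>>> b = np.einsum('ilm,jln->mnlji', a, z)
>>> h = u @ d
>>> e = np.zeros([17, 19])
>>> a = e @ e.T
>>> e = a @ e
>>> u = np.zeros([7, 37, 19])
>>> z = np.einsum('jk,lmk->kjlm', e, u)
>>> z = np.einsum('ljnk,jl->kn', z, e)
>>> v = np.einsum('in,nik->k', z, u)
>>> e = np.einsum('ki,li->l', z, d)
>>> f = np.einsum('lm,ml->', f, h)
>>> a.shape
(17, 17)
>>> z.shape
(37, 7)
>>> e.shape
(7,)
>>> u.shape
(7, 37, 19)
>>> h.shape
(7, 7)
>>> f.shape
()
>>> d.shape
(7, 7)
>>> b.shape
(19, 2, 17, 7, 29)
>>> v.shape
(19,)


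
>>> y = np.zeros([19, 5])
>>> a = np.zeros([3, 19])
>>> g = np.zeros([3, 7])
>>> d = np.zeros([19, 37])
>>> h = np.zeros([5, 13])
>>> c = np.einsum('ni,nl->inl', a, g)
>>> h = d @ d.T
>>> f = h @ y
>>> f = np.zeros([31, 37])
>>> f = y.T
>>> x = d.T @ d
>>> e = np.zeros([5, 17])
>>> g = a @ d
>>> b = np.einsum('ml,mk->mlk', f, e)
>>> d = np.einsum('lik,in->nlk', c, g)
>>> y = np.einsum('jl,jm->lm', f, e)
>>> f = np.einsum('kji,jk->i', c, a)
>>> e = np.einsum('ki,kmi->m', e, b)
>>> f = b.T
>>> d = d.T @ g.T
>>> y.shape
(19, 17)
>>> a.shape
(3, 19)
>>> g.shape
(3, 37)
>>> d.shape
(7, 19, 3)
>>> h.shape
(19, 19)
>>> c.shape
(19, 3, 7)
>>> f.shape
(17, 19, 5)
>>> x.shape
(37, 37)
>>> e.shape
(19,)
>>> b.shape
(5, 19, 17)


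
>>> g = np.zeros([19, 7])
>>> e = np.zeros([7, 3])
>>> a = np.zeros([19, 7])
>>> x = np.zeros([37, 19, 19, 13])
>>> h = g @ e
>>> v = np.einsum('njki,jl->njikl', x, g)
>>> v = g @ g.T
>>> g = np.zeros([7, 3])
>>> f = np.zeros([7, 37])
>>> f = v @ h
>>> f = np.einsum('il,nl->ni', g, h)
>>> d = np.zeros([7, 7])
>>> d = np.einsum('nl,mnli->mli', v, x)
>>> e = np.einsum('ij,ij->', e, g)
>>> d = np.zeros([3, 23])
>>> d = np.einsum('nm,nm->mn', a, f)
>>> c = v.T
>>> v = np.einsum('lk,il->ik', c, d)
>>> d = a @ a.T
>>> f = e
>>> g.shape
(7, 3)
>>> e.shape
()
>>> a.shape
(19, 7)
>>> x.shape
(37, 19, 19, 13)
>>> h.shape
(19, 3)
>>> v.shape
(7, 19)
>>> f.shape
()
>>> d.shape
(19, 19)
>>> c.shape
(19, 19)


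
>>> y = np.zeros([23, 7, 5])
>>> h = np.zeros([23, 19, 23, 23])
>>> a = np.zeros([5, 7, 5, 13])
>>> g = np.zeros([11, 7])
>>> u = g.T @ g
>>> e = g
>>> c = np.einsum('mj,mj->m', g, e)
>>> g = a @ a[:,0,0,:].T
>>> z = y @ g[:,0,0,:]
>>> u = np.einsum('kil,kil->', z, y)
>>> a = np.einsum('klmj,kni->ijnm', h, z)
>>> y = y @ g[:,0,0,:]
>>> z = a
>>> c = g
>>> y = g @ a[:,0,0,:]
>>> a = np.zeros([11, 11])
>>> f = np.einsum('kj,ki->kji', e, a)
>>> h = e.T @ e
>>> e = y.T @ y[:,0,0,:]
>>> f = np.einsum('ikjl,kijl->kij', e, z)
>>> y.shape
(5, 7, 5, 23)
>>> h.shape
(7, 7)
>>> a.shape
(11, 11)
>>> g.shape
(5, 7, 5, 5)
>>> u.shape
()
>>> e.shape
(23, 5, 7, 23)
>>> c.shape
(5, 7, 5, 5)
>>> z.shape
(5, 23, 7, 23)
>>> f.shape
(5, 23, 7)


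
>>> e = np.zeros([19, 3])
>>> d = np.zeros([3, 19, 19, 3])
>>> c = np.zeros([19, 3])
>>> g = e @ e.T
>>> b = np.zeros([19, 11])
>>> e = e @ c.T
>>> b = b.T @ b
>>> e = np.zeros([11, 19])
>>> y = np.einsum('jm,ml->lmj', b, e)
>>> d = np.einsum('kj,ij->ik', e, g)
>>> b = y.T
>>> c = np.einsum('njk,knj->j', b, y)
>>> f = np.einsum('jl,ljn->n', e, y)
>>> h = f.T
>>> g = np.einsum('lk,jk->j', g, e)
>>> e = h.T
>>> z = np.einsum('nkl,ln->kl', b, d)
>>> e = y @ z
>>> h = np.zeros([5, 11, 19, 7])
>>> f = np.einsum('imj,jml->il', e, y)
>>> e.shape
(19, 11, 19)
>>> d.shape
(19, 11)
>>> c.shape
(11,)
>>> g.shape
(11,)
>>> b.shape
(11, 11, 19)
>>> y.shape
(19, 11, 11)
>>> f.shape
(19, 11)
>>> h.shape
(5, 11, 19, 7)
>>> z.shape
(11, 19)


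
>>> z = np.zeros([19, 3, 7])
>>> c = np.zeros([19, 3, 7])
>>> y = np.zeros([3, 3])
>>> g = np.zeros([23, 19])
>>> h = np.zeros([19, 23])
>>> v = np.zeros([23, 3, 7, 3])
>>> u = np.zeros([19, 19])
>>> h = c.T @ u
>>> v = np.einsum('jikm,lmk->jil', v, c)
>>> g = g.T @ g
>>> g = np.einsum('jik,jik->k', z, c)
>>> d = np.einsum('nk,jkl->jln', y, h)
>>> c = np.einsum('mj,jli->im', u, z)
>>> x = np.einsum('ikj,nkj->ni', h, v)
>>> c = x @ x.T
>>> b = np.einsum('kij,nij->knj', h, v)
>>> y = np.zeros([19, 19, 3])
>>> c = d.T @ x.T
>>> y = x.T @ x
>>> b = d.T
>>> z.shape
(19, 3, 7)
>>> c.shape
(3, 19, 23)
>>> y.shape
(7, 7)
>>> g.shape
(7,)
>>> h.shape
(7, 3, 19)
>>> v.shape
(23, 3, 19)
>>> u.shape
(19, 19)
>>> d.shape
(7, 19, 3)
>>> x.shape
(23, 7)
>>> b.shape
(3, 19, 7)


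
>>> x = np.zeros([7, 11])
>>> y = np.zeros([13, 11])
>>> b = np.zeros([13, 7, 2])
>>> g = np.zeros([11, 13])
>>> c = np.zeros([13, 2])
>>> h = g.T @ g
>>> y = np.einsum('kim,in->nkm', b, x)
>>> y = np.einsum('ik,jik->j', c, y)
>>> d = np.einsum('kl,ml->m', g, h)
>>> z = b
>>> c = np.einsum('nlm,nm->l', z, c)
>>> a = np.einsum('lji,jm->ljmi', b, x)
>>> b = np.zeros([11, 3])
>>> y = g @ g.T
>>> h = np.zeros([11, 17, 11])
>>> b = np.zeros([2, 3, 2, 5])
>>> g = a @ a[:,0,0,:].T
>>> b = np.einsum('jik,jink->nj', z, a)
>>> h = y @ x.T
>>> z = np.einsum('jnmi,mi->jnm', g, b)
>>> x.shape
(7, 11)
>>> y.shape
(11, 11)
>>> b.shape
(11, 13)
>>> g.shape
(13, 7, 11, 13)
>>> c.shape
(7,)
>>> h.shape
(11, 7)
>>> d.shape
(13,)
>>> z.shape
(13, 7, 11)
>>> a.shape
(13, 7, 11, 2)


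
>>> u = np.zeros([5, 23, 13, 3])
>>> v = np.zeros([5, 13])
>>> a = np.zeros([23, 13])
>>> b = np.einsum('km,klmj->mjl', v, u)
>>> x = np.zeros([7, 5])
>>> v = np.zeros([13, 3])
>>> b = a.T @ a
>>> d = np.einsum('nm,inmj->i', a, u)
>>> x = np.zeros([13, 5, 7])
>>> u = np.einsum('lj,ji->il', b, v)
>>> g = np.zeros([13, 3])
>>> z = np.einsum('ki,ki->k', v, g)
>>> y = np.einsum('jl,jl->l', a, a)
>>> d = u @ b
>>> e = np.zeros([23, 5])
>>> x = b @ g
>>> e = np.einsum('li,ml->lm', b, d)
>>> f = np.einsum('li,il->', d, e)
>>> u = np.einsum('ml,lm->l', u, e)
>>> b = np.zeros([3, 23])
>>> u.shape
(13,)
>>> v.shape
(13, 3)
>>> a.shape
(23, 13)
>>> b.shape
(3, 23)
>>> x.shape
(13, 3)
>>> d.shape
(3, 13)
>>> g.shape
(13, 3)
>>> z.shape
(13,)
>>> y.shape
(13,)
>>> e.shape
(13, 3)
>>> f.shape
()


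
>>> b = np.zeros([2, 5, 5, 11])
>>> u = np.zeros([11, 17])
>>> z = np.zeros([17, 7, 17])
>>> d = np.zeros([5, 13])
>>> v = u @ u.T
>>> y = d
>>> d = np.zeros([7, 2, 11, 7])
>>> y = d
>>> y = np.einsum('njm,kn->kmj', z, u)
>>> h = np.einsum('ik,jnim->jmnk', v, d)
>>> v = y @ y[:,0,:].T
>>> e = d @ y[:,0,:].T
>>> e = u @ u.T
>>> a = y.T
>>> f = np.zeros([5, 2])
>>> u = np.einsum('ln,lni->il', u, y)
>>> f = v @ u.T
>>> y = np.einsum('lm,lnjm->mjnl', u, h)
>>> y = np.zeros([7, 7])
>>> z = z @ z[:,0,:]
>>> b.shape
(2, 5, 5, 11)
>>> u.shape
(7, 11)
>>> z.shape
(17, 7, 17)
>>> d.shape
(7, 2, 11, 7)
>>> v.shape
(11, 17, 11)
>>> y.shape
(7, 7)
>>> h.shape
(7, 7, 2, 11)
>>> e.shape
(11, 11)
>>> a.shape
(7, 17, 11)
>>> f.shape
(11, 17, 7)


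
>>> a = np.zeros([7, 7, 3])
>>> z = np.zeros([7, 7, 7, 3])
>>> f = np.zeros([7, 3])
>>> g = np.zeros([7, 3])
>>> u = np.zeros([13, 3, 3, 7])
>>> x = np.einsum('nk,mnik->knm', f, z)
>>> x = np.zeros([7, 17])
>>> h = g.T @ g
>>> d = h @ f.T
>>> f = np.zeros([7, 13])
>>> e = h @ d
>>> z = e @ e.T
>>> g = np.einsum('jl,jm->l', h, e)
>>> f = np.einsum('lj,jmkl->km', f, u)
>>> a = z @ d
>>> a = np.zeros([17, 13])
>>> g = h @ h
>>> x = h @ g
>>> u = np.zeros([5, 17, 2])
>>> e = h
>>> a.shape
(17, 13)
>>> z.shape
(3, 3)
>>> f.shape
(3, 3)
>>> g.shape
(3, 3)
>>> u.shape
(5, 17, 2)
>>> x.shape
(3, 3)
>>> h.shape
(3, 3)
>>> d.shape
(3, 7)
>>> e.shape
(3, 3)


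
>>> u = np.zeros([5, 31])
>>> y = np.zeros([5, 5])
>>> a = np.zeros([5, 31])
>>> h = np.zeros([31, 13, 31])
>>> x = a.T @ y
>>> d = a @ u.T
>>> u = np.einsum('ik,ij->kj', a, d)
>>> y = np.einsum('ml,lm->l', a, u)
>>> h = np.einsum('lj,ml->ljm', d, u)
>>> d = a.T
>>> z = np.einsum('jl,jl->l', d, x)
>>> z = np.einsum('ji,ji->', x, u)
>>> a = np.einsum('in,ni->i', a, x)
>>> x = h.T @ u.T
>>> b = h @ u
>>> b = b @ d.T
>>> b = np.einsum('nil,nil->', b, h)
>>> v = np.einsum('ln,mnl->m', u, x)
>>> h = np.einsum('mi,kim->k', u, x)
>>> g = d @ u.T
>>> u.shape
(31, 5)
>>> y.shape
(31,)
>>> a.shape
(5,)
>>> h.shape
(31,)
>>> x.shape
(31, 5, 31)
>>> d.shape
(31, 5)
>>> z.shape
()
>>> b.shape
()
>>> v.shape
(31,)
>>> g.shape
(31, 31)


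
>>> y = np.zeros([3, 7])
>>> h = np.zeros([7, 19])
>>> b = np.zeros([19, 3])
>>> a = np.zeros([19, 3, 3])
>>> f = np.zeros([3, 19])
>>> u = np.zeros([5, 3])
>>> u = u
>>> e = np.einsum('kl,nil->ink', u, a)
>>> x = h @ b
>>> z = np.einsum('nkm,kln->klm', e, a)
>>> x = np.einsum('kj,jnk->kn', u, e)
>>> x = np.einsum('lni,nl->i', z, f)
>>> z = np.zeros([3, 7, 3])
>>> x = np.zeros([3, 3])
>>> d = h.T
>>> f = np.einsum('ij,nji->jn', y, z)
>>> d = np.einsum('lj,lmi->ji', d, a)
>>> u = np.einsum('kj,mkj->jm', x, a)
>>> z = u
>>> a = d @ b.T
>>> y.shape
(3, 7)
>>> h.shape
(7, 19)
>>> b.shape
(19, 3)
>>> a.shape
(7, 19)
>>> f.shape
(7, 3)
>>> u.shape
(3, 19)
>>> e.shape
(3, 19, 5)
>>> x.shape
(3, 3)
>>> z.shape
(3, 19)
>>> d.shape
(7, 3)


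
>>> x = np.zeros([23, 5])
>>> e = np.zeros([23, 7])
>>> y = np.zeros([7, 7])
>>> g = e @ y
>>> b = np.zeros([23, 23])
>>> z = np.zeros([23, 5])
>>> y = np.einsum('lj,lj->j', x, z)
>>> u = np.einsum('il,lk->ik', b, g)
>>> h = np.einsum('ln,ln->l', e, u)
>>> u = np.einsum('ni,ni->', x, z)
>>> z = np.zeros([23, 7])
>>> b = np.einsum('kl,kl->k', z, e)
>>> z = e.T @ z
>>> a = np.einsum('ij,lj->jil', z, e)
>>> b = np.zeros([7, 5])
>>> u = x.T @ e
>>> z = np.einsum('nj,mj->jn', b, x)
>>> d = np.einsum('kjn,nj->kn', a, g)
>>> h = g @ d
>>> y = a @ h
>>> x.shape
(23, 5)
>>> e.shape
(23, 7)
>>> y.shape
(7, 7, 23)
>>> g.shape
(23, 7)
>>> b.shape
(7, 5)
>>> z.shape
(5, 7)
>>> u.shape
(5, 7)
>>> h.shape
(23, 23)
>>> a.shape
(7, 7, 23)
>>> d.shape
(7, 23)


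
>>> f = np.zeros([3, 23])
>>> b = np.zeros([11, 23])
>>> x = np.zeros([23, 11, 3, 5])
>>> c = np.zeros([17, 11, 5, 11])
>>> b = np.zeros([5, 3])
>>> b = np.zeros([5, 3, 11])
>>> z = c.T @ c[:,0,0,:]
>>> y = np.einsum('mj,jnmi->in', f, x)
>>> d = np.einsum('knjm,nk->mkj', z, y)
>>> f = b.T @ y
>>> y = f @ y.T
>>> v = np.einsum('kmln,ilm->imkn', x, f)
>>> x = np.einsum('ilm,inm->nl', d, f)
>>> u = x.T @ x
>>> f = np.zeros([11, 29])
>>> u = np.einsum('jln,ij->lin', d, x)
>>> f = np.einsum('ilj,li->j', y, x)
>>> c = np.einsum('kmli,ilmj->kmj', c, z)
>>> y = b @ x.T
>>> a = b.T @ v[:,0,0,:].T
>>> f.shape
(5,)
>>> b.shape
(5, 3, 11)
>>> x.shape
(3, 11)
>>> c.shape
(17, 11, 11)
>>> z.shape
(11, 5, 11, 11)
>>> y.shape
(5, 3, 3)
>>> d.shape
(11, 11, 11)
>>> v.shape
(11, 11, 23, 5)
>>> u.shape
(11, 3, 11)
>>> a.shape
(11, 3, 11)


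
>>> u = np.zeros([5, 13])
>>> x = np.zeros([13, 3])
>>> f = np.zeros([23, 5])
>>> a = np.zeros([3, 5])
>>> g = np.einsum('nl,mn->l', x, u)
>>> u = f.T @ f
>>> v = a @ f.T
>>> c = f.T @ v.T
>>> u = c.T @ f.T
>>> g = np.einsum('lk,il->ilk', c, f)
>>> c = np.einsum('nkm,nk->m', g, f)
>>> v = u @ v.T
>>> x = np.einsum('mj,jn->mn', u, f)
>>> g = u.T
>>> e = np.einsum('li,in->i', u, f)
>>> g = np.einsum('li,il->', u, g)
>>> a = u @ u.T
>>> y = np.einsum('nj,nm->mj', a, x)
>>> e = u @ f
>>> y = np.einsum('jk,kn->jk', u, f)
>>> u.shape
(3, 23)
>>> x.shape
(3, 5)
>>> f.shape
(23, 5)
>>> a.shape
(3, 3)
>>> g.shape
()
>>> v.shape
(3, 3)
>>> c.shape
(3,)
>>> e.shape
(3, 5)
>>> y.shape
(3, 23)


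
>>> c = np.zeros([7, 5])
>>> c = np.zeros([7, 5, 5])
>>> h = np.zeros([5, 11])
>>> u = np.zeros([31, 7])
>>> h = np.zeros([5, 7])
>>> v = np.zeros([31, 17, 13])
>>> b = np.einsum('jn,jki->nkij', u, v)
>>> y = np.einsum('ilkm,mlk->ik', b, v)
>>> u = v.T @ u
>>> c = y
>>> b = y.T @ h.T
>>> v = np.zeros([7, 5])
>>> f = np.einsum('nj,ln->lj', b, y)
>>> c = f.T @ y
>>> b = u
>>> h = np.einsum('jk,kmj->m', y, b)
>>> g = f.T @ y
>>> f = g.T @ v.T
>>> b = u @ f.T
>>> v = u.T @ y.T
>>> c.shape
(5, 13)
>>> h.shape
(17,)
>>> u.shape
(13, 17, 7)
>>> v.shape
(7, 17, 7)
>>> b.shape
(13, 17, 13)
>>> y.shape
(7, 13)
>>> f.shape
(13, 7)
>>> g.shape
(5, 13)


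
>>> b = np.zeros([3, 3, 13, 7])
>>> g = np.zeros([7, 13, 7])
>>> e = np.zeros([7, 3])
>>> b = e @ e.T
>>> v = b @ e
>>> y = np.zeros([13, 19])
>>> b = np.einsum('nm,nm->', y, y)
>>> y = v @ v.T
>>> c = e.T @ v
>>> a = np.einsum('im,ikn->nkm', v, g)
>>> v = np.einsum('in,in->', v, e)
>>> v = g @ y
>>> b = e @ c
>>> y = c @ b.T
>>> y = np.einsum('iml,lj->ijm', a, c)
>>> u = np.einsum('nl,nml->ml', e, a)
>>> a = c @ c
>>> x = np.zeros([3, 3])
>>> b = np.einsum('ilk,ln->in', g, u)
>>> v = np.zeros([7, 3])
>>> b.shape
(7, 3)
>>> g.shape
(7, 13, 7)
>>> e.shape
(7, 3)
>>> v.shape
(7, 3)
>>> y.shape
(7, 3, 13)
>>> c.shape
(3, 3)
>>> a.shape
(3, 3)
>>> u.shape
(13, 3)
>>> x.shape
(3, 3)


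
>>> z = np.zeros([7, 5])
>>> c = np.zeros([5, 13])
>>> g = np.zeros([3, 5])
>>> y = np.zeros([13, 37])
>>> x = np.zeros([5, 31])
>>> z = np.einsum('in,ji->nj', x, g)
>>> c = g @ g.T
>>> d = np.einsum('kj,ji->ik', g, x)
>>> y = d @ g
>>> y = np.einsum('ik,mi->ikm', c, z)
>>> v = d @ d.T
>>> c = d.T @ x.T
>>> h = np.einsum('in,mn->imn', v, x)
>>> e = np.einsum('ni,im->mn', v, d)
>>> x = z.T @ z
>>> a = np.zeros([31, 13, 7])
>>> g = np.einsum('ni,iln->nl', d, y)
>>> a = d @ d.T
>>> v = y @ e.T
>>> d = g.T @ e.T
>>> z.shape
(31, 3)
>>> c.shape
(3, 5)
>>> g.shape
(31, 3)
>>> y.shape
(3, 3, 31)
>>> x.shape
(3, 3)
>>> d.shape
(3, 3)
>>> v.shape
(3, 3, 3)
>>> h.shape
(31, 5, 31)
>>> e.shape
(3, 31)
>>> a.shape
(31, 31)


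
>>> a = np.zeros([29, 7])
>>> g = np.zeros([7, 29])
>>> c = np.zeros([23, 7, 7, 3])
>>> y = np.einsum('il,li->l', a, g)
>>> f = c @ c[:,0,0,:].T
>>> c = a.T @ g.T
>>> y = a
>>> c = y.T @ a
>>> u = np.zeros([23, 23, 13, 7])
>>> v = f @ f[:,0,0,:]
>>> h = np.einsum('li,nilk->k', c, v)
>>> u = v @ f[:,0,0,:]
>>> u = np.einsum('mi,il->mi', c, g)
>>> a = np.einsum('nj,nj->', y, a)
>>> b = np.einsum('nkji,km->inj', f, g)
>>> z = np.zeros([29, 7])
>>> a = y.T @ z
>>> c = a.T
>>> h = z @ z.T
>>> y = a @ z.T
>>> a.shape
(7, 7)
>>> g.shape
(7, 29)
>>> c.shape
(7, 7)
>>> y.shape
(7, 29)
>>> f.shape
(23, 7, 7, 23)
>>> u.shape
(7, 7)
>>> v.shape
(23, 7, 7, 23)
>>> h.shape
(29, 29)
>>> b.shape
(23, 23, 7)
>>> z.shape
(29, 7)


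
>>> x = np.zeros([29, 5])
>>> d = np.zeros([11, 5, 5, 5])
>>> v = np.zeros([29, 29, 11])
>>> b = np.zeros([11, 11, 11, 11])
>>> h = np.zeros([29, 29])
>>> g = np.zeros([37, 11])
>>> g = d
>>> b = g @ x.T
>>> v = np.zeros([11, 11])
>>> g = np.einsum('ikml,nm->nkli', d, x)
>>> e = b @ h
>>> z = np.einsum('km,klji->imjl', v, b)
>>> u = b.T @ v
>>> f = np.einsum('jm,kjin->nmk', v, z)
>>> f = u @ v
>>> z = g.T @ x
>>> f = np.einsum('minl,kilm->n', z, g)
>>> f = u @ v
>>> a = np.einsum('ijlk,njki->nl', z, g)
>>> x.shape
(29, 5)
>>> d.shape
(11, 5, 5, 5)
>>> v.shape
(11, 11)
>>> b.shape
(11, 5, 5, 29)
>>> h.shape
(29, 29)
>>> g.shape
(29, 5, 5, 11)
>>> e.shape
(11, 5, 5, 29)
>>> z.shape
(11, 5, 5, 5)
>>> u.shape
(29, 5, 5, 11)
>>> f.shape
(29, 5, 5, 11)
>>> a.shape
(29, 5)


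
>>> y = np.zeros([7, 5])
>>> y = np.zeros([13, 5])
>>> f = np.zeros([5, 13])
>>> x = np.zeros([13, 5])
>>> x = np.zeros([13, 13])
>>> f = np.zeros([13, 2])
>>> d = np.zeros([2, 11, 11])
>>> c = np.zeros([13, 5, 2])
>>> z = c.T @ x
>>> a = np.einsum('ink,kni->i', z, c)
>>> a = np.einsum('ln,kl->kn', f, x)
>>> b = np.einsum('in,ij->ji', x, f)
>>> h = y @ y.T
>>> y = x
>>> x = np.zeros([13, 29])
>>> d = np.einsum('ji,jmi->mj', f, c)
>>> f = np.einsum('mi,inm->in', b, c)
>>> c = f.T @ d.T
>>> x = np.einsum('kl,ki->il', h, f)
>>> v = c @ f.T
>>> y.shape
(13, 13)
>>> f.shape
(13, 5)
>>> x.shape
(5, 13)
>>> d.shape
(5, 13)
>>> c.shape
(5, 5)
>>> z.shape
(2, 5, 13)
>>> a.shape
(13, 2)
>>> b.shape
(2, 13)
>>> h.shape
(13, 13)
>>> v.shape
(5, 13)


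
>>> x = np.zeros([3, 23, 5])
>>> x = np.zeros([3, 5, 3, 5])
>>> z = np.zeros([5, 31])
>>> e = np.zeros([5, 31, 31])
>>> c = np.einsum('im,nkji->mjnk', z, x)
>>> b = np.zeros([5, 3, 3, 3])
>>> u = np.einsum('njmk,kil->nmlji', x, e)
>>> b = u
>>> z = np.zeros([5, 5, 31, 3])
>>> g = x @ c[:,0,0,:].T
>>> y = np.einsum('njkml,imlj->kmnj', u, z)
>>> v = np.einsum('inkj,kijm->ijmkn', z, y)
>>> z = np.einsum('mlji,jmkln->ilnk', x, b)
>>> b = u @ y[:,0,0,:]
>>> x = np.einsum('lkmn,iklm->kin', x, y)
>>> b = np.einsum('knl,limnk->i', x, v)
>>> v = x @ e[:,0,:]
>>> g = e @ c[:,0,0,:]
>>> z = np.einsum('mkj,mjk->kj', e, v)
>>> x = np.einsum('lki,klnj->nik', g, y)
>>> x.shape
(3, 5, 31)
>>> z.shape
(31, 31)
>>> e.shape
(5, 31, 31)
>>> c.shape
(31, 3, 3, 5)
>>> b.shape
(3,)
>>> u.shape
(3, 3, 31, 5, 31)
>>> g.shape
(5, 31, 5)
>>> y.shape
(31, 5, 3, 3)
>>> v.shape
(5, 31, 31)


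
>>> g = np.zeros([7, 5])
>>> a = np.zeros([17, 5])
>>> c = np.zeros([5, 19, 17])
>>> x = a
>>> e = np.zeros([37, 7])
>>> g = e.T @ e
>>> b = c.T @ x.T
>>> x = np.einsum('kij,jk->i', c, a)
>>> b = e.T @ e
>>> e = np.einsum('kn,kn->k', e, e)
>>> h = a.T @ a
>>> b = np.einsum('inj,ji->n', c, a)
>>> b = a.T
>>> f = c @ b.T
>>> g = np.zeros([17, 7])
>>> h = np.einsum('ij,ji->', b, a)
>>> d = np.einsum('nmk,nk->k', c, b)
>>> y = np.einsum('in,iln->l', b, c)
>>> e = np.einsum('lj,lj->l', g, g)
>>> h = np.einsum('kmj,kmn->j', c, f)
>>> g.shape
(17, 7)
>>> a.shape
(17, 5)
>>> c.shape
(5, 19, 17)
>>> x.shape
(19,)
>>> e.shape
(17,)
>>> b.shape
(5, 17)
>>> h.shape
(17,)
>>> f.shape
(5, 19, 5)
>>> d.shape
(17,)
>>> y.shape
(19,)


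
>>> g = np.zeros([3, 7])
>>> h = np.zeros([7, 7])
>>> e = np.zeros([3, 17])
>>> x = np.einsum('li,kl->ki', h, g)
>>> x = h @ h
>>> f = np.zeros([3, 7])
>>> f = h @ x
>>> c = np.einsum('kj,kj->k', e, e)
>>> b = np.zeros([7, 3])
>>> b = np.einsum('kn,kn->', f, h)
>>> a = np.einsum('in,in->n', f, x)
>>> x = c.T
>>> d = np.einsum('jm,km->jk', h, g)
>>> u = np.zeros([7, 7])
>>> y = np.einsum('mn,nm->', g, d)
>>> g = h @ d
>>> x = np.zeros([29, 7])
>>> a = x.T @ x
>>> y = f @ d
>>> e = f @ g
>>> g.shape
(7, 3)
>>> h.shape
(7, 7)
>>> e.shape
(7, 3)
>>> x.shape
(29, 7)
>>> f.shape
(7, 7)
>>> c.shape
(3,)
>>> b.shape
()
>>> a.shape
(7, 7)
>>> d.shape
(7, 3)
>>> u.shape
(7, 7)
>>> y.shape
(7, 3)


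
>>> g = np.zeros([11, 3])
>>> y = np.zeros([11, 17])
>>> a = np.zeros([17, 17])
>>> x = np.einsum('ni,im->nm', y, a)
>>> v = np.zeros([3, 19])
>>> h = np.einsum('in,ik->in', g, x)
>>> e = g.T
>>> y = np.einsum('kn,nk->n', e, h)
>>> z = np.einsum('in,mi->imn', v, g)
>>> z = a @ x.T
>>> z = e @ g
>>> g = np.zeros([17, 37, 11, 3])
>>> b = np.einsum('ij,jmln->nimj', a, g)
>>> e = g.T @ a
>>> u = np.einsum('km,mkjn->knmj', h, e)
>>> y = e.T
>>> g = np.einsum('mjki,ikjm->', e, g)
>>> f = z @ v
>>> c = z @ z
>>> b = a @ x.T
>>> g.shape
()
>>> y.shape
(17, 37, 11, 3)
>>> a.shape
(17, 17)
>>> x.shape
(11, 17)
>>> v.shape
(3, 19)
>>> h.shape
(11, 3)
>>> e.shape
(3, 11, 37, 17)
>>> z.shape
(3, 3)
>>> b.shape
(17, 11)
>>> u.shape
(11, 17, 3, 37)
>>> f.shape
(3, 19)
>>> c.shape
(3, 3)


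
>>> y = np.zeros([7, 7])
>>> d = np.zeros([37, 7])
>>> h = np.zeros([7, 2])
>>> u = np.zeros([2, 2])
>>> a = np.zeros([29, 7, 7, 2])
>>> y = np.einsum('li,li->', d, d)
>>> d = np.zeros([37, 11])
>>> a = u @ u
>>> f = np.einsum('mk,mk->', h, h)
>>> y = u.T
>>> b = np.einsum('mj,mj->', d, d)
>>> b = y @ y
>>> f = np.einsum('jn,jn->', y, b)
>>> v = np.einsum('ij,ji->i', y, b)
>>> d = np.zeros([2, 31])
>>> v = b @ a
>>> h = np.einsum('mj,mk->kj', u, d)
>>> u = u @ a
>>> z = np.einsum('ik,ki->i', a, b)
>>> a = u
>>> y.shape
(2, 2)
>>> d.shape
(2, 31)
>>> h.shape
(31, 2)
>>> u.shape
(2, 2)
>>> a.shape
(2, 2)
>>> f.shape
()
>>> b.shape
(2, 2)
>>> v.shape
(2, 2)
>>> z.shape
(2,)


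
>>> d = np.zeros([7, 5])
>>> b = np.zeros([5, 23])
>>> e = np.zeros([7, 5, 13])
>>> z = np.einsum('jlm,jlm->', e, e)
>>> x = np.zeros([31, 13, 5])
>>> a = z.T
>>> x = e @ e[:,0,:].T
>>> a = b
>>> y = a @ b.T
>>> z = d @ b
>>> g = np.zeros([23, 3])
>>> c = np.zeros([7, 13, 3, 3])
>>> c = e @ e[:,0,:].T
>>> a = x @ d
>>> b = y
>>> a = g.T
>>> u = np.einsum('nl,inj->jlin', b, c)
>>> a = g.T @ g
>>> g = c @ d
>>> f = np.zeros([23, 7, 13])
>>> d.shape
(7, 5)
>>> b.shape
(5, 5)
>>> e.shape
(7, 5, 13)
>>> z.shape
(7, 23)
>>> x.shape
(7, 5, 7)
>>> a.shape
(3, 3)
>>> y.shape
(5, 5)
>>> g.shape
(7, 5, 5)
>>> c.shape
(7, 5, 7)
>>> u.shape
(7, 5, 7, 5)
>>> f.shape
(23, 7, 13)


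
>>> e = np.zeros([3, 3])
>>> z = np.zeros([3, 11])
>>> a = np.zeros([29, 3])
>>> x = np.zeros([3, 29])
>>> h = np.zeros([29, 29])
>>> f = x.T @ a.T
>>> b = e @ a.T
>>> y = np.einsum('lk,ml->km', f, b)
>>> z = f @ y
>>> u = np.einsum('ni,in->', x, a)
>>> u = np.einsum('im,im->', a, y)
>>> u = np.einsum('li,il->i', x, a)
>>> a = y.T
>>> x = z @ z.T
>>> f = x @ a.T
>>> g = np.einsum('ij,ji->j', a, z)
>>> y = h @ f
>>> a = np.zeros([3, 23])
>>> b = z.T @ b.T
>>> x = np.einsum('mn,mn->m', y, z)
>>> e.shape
(3, 3)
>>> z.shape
(29, 3)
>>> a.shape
(3, 23)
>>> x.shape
(29,)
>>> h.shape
(29, 29)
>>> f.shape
(29, 3)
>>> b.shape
(3, 3)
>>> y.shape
(29, 3)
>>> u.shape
(29,)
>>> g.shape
(29,)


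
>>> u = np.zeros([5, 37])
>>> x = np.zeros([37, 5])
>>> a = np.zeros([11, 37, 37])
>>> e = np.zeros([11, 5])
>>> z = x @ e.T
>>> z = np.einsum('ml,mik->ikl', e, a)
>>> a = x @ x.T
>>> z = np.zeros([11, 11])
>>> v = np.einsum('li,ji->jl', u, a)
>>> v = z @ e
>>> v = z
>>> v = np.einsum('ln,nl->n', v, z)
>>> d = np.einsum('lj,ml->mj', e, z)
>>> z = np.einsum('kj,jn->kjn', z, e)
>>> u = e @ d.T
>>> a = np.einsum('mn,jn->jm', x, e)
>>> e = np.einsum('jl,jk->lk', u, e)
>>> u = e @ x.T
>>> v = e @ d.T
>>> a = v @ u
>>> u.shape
(11, 37)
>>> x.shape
(37, 5)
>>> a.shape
(11, 37)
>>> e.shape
(11, 5)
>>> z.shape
(11, 11, 5)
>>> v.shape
(11, 11)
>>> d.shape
(11, 5)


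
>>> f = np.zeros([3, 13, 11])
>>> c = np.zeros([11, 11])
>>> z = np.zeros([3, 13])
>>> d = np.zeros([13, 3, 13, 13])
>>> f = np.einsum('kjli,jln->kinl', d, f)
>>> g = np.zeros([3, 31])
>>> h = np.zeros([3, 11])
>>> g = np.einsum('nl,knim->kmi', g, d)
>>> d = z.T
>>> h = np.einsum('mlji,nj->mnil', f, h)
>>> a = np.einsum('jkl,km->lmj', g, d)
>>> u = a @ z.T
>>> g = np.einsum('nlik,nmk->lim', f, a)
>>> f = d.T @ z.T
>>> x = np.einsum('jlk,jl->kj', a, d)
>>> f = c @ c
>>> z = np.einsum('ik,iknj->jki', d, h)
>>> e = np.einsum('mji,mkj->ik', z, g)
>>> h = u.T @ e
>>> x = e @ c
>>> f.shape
(11, 11)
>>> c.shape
(11, 11)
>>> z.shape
(13, 3, 13)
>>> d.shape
(13, 3)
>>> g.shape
(13, 11, 3)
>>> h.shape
(3, 3, 11)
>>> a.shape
(13, 3, 13)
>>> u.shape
(13, 3, 3)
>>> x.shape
(13, 11)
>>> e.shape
(13, 11)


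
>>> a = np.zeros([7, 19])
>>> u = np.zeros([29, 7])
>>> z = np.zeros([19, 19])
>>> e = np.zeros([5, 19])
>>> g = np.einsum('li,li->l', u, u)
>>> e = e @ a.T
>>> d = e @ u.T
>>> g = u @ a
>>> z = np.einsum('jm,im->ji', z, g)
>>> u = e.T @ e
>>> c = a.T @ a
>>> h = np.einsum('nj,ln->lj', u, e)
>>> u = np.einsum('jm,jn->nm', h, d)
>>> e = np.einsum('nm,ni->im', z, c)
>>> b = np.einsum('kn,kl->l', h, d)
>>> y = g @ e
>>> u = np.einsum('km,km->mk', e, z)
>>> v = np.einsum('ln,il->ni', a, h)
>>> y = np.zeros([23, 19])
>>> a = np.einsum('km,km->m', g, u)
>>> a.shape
(19,)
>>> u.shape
(29, 19)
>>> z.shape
(19, 29)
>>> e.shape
(19, 29)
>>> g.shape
(29, 19)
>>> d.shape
(5, 29)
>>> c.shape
(19, 19)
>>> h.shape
(5, 7)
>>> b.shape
(29,)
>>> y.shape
(23, 19)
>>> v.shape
(19, 5)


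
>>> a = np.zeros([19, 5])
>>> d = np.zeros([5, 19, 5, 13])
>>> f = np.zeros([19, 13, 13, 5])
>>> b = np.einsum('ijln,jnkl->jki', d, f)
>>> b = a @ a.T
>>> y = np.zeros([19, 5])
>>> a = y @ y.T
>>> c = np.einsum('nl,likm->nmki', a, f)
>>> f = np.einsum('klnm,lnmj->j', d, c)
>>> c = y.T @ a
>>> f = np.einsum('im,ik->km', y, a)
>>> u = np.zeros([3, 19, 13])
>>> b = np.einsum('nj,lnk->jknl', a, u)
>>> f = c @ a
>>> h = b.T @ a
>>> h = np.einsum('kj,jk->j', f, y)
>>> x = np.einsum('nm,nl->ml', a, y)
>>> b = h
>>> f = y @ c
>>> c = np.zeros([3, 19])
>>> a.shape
(19, 19)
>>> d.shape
(5, 19, 5, 13)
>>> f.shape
(19, 19)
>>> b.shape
(19,)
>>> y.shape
(19, 5)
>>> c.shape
(3, 19)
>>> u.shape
(3, 19, 13)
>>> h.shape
(19,)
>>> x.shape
(19, 5)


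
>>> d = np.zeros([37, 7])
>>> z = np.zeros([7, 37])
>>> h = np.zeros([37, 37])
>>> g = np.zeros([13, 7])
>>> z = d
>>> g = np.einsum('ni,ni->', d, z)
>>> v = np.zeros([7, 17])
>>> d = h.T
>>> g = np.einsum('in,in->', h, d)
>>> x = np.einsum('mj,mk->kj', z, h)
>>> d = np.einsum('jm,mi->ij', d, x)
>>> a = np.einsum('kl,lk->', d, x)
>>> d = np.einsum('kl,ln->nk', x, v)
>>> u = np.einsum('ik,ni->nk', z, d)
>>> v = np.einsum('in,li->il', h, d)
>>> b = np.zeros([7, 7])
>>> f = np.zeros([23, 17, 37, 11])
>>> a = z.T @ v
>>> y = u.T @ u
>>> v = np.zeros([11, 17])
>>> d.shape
(17, 37)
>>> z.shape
(37, 7)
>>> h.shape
(37, 37)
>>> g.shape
()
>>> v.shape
(11, 17)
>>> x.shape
(37, 7)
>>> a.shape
(7, 17)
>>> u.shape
(17, 7)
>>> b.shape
(7, 7)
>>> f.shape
(23, 17, 37, 11)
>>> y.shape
(7, 7)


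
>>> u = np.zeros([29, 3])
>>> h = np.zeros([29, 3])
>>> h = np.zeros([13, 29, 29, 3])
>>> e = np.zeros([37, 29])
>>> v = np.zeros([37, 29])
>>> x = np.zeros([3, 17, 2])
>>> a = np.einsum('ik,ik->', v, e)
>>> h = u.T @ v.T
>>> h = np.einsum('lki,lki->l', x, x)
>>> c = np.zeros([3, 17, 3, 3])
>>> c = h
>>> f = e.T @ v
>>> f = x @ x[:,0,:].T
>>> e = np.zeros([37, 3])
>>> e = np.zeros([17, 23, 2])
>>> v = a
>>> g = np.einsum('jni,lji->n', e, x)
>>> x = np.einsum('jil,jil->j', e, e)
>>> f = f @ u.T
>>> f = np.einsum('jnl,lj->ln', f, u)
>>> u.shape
(29, 3)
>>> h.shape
(3,)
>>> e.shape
(17, 23, 2)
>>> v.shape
()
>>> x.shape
(17,)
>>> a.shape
()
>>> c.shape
(3,)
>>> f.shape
(29, 17)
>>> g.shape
(23,)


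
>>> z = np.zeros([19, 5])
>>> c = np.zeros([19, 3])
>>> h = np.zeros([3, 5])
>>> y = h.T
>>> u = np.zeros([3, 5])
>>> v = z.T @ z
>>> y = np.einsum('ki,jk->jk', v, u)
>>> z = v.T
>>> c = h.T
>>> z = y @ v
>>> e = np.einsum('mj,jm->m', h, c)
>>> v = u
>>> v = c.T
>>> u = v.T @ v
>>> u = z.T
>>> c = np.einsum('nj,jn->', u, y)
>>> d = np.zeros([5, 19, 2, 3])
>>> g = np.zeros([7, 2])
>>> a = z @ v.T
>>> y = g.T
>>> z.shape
(3, 5)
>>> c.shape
()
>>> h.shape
(3, 5)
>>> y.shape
(2, 7)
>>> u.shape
(5, 3)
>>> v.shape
(3, 5)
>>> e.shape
(3,)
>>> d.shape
(5, 19, 2, 3)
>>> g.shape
(7, 2)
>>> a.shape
(3, 3)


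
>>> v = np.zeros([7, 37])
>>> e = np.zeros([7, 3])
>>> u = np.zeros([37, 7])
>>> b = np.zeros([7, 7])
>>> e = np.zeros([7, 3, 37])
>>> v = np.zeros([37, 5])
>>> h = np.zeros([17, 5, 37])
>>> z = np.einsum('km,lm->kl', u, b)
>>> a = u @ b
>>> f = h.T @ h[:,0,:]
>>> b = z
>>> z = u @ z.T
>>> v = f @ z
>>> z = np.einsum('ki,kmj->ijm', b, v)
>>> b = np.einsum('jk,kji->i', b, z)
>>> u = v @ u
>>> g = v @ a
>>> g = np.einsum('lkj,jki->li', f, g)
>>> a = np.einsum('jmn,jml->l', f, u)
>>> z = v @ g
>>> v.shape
(37, 5, 37)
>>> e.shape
(7, 3, 37)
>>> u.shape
(37, 5, 7)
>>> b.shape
(5,)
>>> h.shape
(17, 5, 37)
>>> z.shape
(37, 5, 7)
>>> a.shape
(7,)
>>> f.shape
(37, 5, 37)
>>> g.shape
(37, 7)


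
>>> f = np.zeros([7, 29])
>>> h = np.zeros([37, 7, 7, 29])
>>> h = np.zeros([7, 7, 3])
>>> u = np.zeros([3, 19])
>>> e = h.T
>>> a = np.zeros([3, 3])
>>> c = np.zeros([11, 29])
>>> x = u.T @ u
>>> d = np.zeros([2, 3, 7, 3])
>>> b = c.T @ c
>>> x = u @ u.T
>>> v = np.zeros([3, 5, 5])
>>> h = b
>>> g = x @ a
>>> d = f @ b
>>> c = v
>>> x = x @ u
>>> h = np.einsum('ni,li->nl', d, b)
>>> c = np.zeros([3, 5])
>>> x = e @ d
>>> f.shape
(7, 29)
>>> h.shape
(7, 29)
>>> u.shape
(3, 19)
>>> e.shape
(3, 7, 7)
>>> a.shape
(3, 3)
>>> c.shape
(3, 5)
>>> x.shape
(3, 7, 29)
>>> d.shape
(7, 29)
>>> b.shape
(29, 29)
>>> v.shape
(3, 5, 5)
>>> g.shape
(3, 3)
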